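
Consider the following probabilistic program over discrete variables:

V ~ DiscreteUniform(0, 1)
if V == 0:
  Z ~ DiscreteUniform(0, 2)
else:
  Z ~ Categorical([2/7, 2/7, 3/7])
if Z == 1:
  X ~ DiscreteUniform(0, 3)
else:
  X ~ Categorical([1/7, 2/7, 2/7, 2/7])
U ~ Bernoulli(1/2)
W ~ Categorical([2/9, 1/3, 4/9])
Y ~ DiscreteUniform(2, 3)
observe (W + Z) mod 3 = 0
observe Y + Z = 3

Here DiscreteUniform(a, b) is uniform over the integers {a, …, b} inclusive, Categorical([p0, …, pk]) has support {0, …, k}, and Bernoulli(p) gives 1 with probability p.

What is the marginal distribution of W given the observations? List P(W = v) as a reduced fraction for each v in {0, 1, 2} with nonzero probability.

P(W=0) = 1/3, P(W=2) = 2/3

Enumerate traces; 32 have nonzero weight after conditioning:
  (V=0, Z=0, X=0, U=0, W=0, Y=3) weight 1/756
  (V=0, Z=0, X=0, U=1, W=0, Y=3) weight 1/756
  (V=0, Z=0, X=1, U=0, W=0, Y=3) weight 1/378
  (V=0, Z=0, X=1, U=1, W=0, Y=3) weight 1/378
  (V=0, Z=0, X=2, U=0, W=0, Y=3) weight 1/378
  (V=0, Z=0, X=2, U=1, W=0, Y=3) weight 1/378
  (V=0, Z=0, X=3, U=0, W=0, Y=3) weight 1/378
  (V=0, Z=0, X=3, U=1, W=0, Y=3) weight 1/378
  (V=0, Z=1, X=0, U=0, W=2, Y=2) weight 1/216
  … 23 more
Group by W:
  weight(W=0) = 13/378
  weight(W=2) = 13/189
Total weight = 13/378 + 13/189 = 13/126
P(W=0 | obs) = 13/378 / 13/126 = 1/3
P(W=2 | obs) = 13/189 / 13/126 = 2/3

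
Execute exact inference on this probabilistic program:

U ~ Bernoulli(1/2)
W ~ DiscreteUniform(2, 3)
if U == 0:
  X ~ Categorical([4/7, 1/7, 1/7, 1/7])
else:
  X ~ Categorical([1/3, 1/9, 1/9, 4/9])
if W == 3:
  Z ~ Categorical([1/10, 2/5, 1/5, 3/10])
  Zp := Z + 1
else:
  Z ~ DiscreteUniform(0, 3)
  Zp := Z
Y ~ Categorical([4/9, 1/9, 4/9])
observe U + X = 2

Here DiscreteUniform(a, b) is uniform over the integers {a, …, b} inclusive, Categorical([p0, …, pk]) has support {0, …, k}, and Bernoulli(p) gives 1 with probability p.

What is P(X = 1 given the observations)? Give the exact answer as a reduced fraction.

P(X = 1 | obs) = 7/16

Enumerate traces; 48 have nonzero weight after conditioning:
  (U=0, W=2, X=2, Z=0, Y=0) weight 1/252
  (U=0, W=2, X=2, Z=0, Y=1) weight 1/1008
  (U=0, W=2, X=2, Z=0, Y=2) weight 1/252
  (U=0, W=2, X=2, Z=1, Y=0) weight 1/252
  (U=0, W=2, X=2, Z=1, Y=1) weight 1/1008
  (U=0, W=2, X=2, Z=1, Y=2) weight 1/252
  (U=0, W=2, X=2, Z=2, Y=0) weight 1/252
  (U=0, W=2, X=2, Z=2, Y=1) weight 1/1008
  (U=1, W=2, X=1, Z=0, Y=0) weight 1/324
  … 39 more
Group by X:
  weight(X=1) = 1/18
  weight(X=2) = 1/14
Total weight = 1/18 + 1/14 = 8/63
P(X=1 | obs) = 1/18 / 8/63 = 7/16
P(X=2 | obs) = 1/14 / 8/63 = 9/16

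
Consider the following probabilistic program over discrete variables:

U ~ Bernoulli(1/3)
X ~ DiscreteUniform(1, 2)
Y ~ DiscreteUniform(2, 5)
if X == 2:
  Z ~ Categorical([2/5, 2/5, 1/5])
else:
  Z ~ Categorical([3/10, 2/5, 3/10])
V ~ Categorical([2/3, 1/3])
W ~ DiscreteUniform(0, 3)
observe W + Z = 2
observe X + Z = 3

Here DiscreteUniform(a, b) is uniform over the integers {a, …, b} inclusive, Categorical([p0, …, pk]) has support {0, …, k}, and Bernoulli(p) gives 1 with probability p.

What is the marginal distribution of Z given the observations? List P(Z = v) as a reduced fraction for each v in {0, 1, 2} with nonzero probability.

P(Z=1) = 4/7, P(Z=2) = 3/7

Enumerate traces; 32 have nonzero weight after conditioning:
  (U=0, X=1, Y=2, Z=2, V=0, W=0) weight 1/240
  (U=0, X=1, Y=2, Z=2, V=1, W=0) weight 1/480
  (U=0, X=1, Y=3, Z=2, V=0, W=0) weight 1/240
  (U=0, X=1, Y=3, Z=2, V=1, W=0) weight 1/480
  (U=0, X=1, Y=4, Z=2, V=0, W=0) weight 1/240
  (U=0, X=1, Y=4, Z=2, V=1, W=0) weight 1/480
  (U=0, X=1, Y=5, Z=2, V=0, W=0) weight 1/240
  (U=0, X=1, Y=5, Z=2, V=1, W=0) weight 1/480
  (U=0, X=2, Y=2, Z=1, V=0, W=1) weight 1/180
  … 23 more
Group by Z:
  weight(Z=1) = 1/20
  weight(Z=2) = 3/80
Total weight = 1/20 + 3/80 = 7/80
P(Z=1 | obs) = 1/20 / 7/80 = 4/7
P(Z=2 | obs) = 3/80 / 7/80 = 3/7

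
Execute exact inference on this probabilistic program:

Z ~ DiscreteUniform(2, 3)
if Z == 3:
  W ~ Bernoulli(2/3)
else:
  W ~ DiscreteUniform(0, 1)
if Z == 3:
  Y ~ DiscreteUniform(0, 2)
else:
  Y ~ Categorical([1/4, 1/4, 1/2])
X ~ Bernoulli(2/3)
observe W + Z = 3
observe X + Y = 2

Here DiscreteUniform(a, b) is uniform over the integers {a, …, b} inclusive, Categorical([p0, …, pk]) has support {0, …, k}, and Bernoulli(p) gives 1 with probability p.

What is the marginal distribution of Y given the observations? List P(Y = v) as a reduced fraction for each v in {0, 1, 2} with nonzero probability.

P(Y=1) = 17/30, P(Y=2) = 13/30

Enumerate traces; 4 have nonzero weight after conditioning:
  (Z=2, W=1, Y=1, X=1) weight 1/24
  (Z=2, W=1, Y=2, X=0) weight 1/24
  (Z=3, W=0, Y=1, X=1) weight 1/27
  (Z=3, W=0, Y=2, X=0) weight 1/54
Group by Y:
  weight(Y=1) = 17/216
  weight(Y=2) = 13/216
Total weight = 17/216 + 13/216 = 5/36
P(Y=1 | obs) = 17/216 / 5/36 = 17/30
P(Y=2 | obs) = 13/216 / 5/36 = 13/30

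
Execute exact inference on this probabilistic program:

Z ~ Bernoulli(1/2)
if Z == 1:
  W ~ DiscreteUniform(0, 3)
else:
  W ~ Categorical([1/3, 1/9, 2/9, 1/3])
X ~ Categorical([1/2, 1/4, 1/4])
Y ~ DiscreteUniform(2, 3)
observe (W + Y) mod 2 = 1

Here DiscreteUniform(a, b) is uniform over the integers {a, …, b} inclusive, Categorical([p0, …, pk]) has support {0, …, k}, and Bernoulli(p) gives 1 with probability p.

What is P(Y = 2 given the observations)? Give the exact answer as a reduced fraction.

Enumerate traces; 24 have nonzero weight after conditioning:
  (Z=0, W=0, X=0, Y=3) weight 1/24
  (Z=0, W=0, X=1, Y=3) weight 1/48
  (Z=0, W=0, X=2, Y=3) weight 1/48
  (Z=0, W=1, X=0, Y=2) weight 1/72
  (Z=0, W=1, X=1, Y=2) weight 1/144
  (Z=0, W=1, X=2, Y=2) weight 1/144
  (Z=0, W=2, X=0, Y=3) weight 1/36
  (Z=0, W=2, X=1, Y=3) weight 1/72
  … 16 more
Group by Y:
  weight(Y=2) = 17/72
  weight(Y=3) = 19/72
Total weight = 17/72 + 19/72 = 1/2
P(Y=2 | obs) = 17/72 / 1/2 = 17/36
P(Y=3 | obs) = 19/72 / 1/2 = 19/36

P(Y = 2 | obs) = 17/36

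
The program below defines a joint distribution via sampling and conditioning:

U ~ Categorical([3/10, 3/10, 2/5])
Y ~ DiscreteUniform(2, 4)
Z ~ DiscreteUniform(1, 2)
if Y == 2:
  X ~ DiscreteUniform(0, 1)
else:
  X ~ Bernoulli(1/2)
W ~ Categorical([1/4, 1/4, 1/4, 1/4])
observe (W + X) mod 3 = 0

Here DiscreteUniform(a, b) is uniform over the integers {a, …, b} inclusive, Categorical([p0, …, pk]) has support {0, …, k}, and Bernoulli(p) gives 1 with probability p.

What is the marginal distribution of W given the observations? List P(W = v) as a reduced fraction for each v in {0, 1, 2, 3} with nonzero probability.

Enumerate traces; 54 have nonzero weight after conditioning:
  (U=0, Y=2, Z=1, X=0, W=0) weight 1/160
  (U=0, Y=2, Z=1, X=0, W=3) weight 1/160
  (U=0, Y=2, Z=1, X=1, W=2) weight 1/160
  (U=0, Y=2, Z=2, X=0, W=0) weight 1/160
  (U=0, Y=2, Z=2, X=0, W=3) weight 1/160
  (U=0, Y=2, Z=2, X=1, W=2) weight 1/160
  (U=0, Y=3, Z=1, X=0, W=0) weight 1/160
  (U=0, Y=3, Z=1, X=0, W=3) weight 1/160
  … 46 more
Group by W:
  weight(W=0) = 1/8
  weight(W=2) = 1/8
  weight(W=3) = 1/8
Total weight = 1/8 + 1/8 + 1/8 = 3/8
P(W=0 | obs) = 1/8 / 3/8 = 1/3
P(W=2 | obs) = 1/8 / 3/8 = 1/3
P(W=3 | obs) = 1/8 / 3/8 = 1/3

P(W=0) = 1/3, P(W=2) = 1/3, P(W=3) = 1/3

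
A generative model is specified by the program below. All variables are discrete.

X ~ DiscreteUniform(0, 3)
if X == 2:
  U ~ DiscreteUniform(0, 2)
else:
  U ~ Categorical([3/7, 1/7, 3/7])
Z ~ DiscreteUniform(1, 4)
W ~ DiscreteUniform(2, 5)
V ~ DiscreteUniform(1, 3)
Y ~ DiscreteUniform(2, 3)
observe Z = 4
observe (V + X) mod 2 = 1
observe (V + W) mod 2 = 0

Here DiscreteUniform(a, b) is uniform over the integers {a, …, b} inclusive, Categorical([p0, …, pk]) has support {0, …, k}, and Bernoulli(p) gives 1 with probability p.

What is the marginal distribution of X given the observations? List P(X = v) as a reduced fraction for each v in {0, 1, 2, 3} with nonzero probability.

P(X=0) = 1/3, P(X=1) = 1/6, P(X=2) = 1/3, P(X=3) = 1/6

Enumerate traces; 72 have nonzero weight after conditioning:
  (X=0, U=0, Z=4, W=3, V=1, Y=2) weight 1/896
  (X=0, U=0, Z=4, W=3, V=1, Y=3) weight 1/896
  (X=0, U=0, Z=4, W=3, V=3, Y=2) weight 1/896
  (X=0, U=0, Z=4, W=3, V=3, Y=3) weight 1/896
  (X=0, U=0, Z=4, W=5, V=1, Y=2) weight 1/896
  (X=0, U=0, Z=4, W=5, V=1, Y=3) weight 1/896
  (X=0, U=0, Z=4, W=5, V=3, Y=2) weight 1/896
  (X=0, U=0, Z=4, W=5, V=3, Y=3) weight 1/896
  (X=1, U=0, Z=4, W=2, V=2, Y=2) weight 1/896
  (X=2, U=0, Z=4, W=3, V=1, Y=2) weight 1/1152
  … 62 more
Group by X:
  weight(X=0) = 1/48
  weight(X=1) = 1/96
  weight(X=2) = 1/48
  weight(X=3) = 1/96
Total weight = 1/48 + 1/96 + 1/48 + 1/96 = 1/16
P(X=0 | obs) = 1/48 / 1/16 = 1/3
P(X=1 | obs) = 1/96 / 1/16 = 1/6
P(X=2 | obs) = 1/48 / 1/16 = 1/3
P(X=3 | obs) = 1/96 / 1/16 = 1/6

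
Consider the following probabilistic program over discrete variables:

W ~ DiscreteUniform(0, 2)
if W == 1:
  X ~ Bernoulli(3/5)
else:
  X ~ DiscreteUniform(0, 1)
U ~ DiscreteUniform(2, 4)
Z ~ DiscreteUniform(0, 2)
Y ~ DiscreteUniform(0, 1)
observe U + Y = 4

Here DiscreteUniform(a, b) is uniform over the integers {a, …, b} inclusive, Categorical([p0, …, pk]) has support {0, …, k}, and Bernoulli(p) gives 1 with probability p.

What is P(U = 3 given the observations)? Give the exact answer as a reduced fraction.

P(U = 3 | obs) = 1/2

Enumerate traces; 36 have nonzero weight after conditioning:
  (W=0, X=0, U=3, Z=0, Y=1) weight 1/108
  (W=0, X=0, U=3, Z=1, Y=1) weight 1/108
  (W=0, X=0, U=3, Z=2, Y=1) weight 1/108
  (W=0, X=0, U=4, Z=0, Y=0) weight 1/108
  (W=0, X=0, U=4, Z=1, Y=0) weight 1/108
  (W=0, X=0, U=4, Z=2, Y=0) weight 1/108
  (W=0, X=1, U=3, Z=0, Y=1) weight 1/108
  (W=0, X=1, U=3, Z=1, Y=1) weight 1/108
  … 28 more
Group by U:
  weight(U=3) = 1/6
  weight(U=4) = 1/6
Total weight = 1/6 + 1/6 = 1/3
P(U=3 | obs) = 1/6 / 1/3 = 1/2
P(U=4 | obs) = 1/6 / 1/3 = 1/2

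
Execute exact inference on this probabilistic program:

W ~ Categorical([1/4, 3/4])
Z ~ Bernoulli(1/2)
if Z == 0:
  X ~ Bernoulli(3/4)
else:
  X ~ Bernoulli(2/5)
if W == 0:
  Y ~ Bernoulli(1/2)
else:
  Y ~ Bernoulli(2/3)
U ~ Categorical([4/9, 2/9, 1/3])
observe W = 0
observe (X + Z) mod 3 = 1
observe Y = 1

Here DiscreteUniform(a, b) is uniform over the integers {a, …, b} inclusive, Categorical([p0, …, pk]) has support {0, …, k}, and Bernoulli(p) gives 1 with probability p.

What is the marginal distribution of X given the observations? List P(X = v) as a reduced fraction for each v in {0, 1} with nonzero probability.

Enumerate traces; 6 have nonzero weight after conditioning:
  (W=0, Z=0, X=1, Y=1, U=0) weight 1/48
  (W=0, Z=0, X=1, Y=1, U=1) weight 1/96
  (W=0, Z=0, X=1, Y=1, U=2) weight 1/64
  (W=0, Z=1, X=0, Y=1, U=0) weight 1/60
  (W=0, Z=1, X=0, Y=1, U=1) weight 1/120
  (W=0, Z=1, X=0, Y=1, U=2) weight 1/80
Group by X:
  weight(X=0) = 3/80
  weight(X=1) = 3/64
Total weight = 3/80 + 3/64 = 27/320
P(X=0 | obs) = 3/80 / 27/320 = 4/9
P(X=1 | obs) = 3/64 / 27/320 = 5/9

P(X=0) = 4/9, P(X=1) = 5/9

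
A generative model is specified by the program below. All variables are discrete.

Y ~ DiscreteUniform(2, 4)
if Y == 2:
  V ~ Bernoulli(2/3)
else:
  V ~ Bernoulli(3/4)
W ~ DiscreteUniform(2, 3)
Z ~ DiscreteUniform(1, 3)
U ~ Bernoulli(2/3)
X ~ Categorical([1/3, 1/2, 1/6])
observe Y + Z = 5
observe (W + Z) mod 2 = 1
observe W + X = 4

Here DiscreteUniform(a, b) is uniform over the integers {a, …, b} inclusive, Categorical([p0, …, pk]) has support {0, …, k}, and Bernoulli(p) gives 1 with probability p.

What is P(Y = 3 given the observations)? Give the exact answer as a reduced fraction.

P(Y = 3 | obs) = 3/5

Enumerate traces; 12 have nonzero weight after conditioning:
  (Y=2, V=0, W=2, Z=3, U=0, X=2) weight 1/972
  (Y=2, V=0, W=2, Z=3, U=1, X=2) weight 1/486
  (Y=2, V=1, W=2, Z=3, U=0, X=2) weight 1/486
  (Y=2, V=1, W=2, Z=3, U=1, X=2) weight 1/243
  (Y=3, V=0, W=3, Z=2, U=0, X=1) weight 1/432
  (Y=3, V=0, W=3, Z=2, U=1, X=1) weight 1/216
  (Y=3, V=1, W=3, Z=2, U=0, X=1) weight 1/144
  (Y=3, V=1, W=3, Z=2, U=1, X=1) weight 1/72
  (Y=4, V=0, W=2, Z=1, U=0, X=2) weight 1/1296
  … 3 more
Group by Y:
  weight(Y=2) = 1/108
  weight(Y=3) = 1/36
  weight(Y=4) = 1/108
Total weight = 1/108 + 1/36 + 1/108 = 5/108
P(Y=2 | obs) = 1/108 / 5/108 = 1/5
P(Y=3 | obs) = 1/36 / 5/108 = 3/5
P(Y=4 | obs) = 1/108 / 5/108 = 1/5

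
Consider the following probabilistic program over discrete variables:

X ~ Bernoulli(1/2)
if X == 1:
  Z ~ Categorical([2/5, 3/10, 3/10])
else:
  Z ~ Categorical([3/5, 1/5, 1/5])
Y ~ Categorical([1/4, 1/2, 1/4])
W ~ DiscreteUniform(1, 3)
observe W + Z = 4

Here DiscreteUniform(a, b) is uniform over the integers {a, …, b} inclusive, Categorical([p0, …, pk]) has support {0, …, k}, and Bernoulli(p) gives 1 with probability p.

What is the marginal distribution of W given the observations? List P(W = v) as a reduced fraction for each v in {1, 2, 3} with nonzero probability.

Enumerate traces; 12 have nonzero weight after conditioning:
  (X=0, Z=1, Y=0, W=3) weight 1/120
  (X=0, Z=1, Y=1, W=3) weight 1/60
  (X=0, Z=1, Y=2, W=3) weight 1/120
  (X=0, Z=2, Y=0, W=2) weight 1/120
  (X=0, Z=2, Y=1, W=2) weight 1/60
  (X=0, Z=2, Y=2, W=2) weight 1/120
  (X=1, Z=1, Y=0, W=3) weight 1/80
  (X=1, Z=1, Y=1, W=3) weight 1/40
  … 4 more
Group by W:
  weight(W=2) = 1/12
  weight(W=3) = 1/12
Total weight = 1/12 + 1/12 = 1/6
P(W=2 | obs) = 1/12 / 1/6 = 1/2
P(W=3 | obs) = 1/12 / 1/6 = 1/2

P(W=2) = 1/2, P(W=3) = 1/2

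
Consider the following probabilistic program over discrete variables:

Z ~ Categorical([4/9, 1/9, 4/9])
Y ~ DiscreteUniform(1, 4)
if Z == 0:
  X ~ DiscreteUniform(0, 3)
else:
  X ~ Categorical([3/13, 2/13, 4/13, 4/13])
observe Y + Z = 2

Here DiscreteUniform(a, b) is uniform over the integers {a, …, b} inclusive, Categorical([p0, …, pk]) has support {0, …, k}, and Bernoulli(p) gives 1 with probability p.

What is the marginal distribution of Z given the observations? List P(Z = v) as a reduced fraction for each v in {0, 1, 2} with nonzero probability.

P(Z=0) = 4/5, P(Z=1) = 1/5

Enumerate traces; 8 have nonzero weight after conditioning:
  (Z=0, Y=2, X=0) weight 1/36
  (Z=0, Y=2, X=1) weight 1/36
  (Z=0, Y=2, X=2) weight 1/36
  (Z=0, Y=2, X=3) weight 1/36
  (Z=1, Y=1, X=0) weight 1/156
  (Z=1, Y=1, X=1) weight 1/234
  (Z=1, Y=1, X=2) weight 1/117
  (Z=1, Y=1, X=3) weight 1/117
Group by Z:
  weight(Z=0) = 1/9
  weight(Z=1) = 1/36
Total weight = 1/9 + 1/36 = 5/36
P(Z=0 | obs) = 1/9 / 5/36 = 4/5
P(Z=1 | obs) = 1/36 / 5/36 = 1/5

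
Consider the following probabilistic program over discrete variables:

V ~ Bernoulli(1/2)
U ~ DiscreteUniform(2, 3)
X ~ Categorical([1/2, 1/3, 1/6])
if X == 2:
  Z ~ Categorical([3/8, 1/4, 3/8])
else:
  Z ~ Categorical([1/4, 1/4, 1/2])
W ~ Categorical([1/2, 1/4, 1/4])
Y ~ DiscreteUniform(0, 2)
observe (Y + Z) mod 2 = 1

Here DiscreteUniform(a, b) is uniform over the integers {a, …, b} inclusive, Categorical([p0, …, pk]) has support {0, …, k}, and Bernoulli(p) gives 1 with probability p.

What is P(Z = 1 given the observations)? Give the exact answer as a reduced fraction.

Enumerate traces; 144 have nonzero weight after conditioning:
  (V=0, U=2, X=0, Z=0, W=0, Y=1) weight 1/192
  (V=0, U=2, X=0, Z=0, W=1, Y=1) weight 1/384
  (V=0, U=2, X=0, Z=0, W=2, Y=1) weight 1/384
  (V=0, U=2, X=0, Z=1, W=0, Y=0) weight 1/192
  (V=0, U=2, X=0, Z=1, W=0, Y=2) weight 1/192
  (V=0, U=2, X=0, Z=1, W=1, Y=0) weight 1/384
  (V=0, U=2, X=0, Z=1, W=1, Y=2) weight 1/384
  (V=0, U=2, X=0, Z=1, W=2, Y=0) weight 1/384
  (V=0, U=2, X=0, Z=2, W=0, Y=1) weight 1/96
  … 135 more
Group by Z:
  weight(Z=0) = 13/144
  weight(Z=1) = 1/6
  weight(Z=2) = 23/144
Total weight = 13/144 + 1/6 + 23/144 = 5/12
P(Z=0 | obs) = 13/144 / 5/12 = 13/60
P(Z=1 | obs) = 1/6 / 5/12 = 2/5
P(Z=2 | obs) = 23/144 / 5/12 = 23/60

P(Z = 1 | obs) = 2/5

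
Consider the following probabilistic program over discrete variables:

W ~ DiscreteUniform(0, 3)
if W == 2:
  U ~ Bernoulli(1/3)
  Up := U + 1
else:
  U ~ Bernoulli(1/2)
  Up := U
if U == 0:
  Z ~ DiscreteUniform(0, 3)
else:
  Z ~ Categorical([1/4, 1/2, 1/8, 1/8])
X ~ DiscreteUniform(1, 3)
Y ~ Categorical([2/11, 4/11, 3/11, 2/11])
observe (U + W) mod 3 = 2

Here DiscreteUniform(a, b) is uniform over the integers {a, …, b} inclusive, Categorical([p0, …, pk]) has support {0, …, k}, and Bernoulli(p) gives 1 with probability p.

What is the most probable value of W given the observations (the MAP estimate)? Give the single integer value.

argmax_v P(W = v | obs) = 2

Enumerate traces; 96 have nonzero weight after conditioning:
  (W=1, U=1, Z=0, X=1, Y=0) weight 1/528
  (W=1, U=1, Z=0, X=1, Y=1) weight 1/264
  (W=1, U=1, Z=0, X=1, Y=2) weight 1/352
  (W=1, U=1, Z=0, X=1, Y=3) weight 1/528
  (W=1, U=1, Z=0, X=2, Y=0) weight 1/528
  (W=1, U=1, Z=0, X=2, Y=1) weight 1/264
  (W=1, U=1, Z=0, X=2, Y=2) weight 1/352
  (W=1, U=1, Z=0, X=2, Y=3) weight 1/528
  (W=2, U=0, Z=0, X=1, Y=0) weight 1/396
  … 87 more
Group by W:
  weight(W=1) = 1/8
  weight(W=2) = 1/6
Total weight = 1/8 + 1/6 = 7/24
P(W=1 | obs) = 1/8 / 7/24 = 3/7
P(W=2 | obs) = 1/6 / 7/24 = 4/7
argmax = 2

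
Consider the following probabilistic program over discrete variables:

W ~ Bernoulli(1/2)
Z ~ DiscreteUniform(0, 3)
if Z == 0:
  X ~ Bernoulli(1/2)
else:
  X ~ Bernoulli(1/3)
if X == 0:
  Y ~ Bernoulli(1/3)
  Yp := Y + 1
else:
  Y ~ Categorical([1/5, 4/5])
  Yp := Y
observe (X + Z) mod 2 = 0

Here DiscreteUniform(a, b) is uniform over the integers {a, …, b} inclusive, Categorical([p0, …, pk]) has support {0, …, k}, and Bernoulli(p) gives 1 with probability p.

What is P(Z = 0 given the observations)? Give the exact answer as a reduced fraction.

Enumerate traces; 16 have nonzero weight after conditioning:
  (W=0, Z=0, X=0, Y=0) weight 1/24
  (W=0, Z=0, X=0, Y=1) weight 1/48
  (W=0, Z=1, X=1, Y=0) weight 1/120
  (W=0, Z=1, X=1, Y=1) weight 1/30
  (W=0, Z=2, X=0, Y=0) weight 1/18
  (W=0, Z=2, X=0, Y=1) weight 1/36
  (W=0, Z=3, X=1, Y=0) weight 1/120
  (W=0, Z=3, X=1, Y=1) weight 1/30
  … 8 more
Group by Z:
  weight(Z=0) = 1/8
  weight(Z=1) = 1/12
  weight(Z=2) = 1/6
  weight(Z=3) = 1/12
Total weight = 1/8 + 1/12 + 1/6 + 1/12 = 11/24
P(Z=0 | obs) = 1/8 / 11/24 = 3/11
P(Z=1 | obs) = 1/12 / 11/24 = 2/11
P(Z=2 | obs) = 1/6 / 11/24 = 4/11
P(Z=3 | obs) = 1/12 / 11/24 = 2/11

P(Z = 0 | obs) = 3/11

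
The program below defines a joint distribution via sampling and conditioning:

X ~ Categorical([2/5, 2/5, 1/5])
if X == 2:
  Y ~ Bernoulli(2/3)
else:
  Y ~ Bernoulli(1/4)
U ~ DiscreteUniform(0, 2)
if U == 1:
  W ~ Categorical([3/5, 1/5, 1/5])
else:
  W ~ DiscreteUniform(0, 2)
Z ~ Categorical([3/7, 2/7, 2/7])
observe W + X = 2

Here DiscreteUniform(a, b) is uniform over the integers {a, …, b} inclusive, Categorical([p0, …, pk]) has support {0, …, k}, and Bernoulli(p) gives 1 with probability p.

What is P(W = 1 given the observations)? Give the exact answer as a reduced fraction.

Enumerate traces; 54 have nonzero weight after conditioning:
  (X=0, Y=0, U=0, W=2, Z=0) weight 1/70
  (X=0, Y=0, U=0, W=2, Z=1) weight 1/105
  (X=0, Y=0, U=0, W=2, Z=2) weight 1/105
  (X=0, Y=0, U=1, W=2, Z=0) weight 3/350
  (X=0, Y=0, U=1, W=2, Z=1) weight 1/175
  (X=0, Y=0, U=1, W=2, Z=2) weight 1/175
  (X=0, Y=0, U=2, W=2, Z=0) weight 1/70
  (X=0, Y=0, U=2, W=2, Z=1) weight 1/105
  (X=1, Y=0, U=0, W=1, Z=0) weight 1/70
  (X=2, Y=0, U=0, W=0, Z=0) weight 1/315
  … 44 more
Group by W:
  weight(W=0) = 19/225
  weight(W=1) = 26/225
  weight(W=2) = 26/225
Total weight = 19/225 + 26/225 + 26/225 = 71/225
P(W=0 | obs) = 19/225 / 71/225 = 19/71
P(W=1 | obs) = 26/225 / 71/225 = 26/71
P(W=2 | obs) = 26/225 / 71/225 = 26/71

P(W = 1 | obs) = 26/71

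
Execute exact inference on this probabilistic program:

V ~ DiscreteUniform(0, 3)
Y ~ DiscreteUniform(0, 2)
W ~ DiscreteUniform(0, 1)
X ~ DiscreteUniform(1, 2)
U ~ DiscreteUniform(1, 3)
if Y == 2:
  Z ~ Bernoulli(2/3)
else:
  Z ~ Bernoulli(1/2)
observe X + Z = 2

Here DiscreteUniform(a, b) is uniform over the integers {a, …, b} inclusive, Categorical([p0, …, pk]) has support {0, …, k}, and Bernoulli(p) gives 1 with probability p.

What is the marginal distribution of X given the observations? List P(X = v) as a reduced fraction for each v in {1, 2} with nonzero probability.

Enumerate traces; 144 have nonzero weight after conditioning:
  (V=0, Y=0, W=0, X=1, U=1, Z=1) weight 1/288
  (V=0, Y=0, W=0, X=1, U=2, Z=1) weight 1/288
  (V=0, Y=0, W=0, X=1, U=3, Z=1) weight 1/288
  (V=0, Y=0, W=0, X=2, U=1, Z=0) weight 1/288
  (V=0, Y=0, W=0, X=2, U=2, Z=0) weight 1/288
  (V=0, Y=0, W=0, X=2, U=3, Z=0) weight 1/288
  (V=0, Y=0, W=1, X=1, U=1, Z=1) weight 1/288
  (V=0, Y=0, W=1, X=1, U=2, Z=1) weight 1/288
  … 136 more
Group by X:
  weight(X=1) = 5/18
  weight(X=2) = 2/9
Total weight = 5/18 + 2/9 = 1/2
P(X=1 | obs) = 5/18 / 1/2 = 5/9
P(X=2 | obs) = 2/9 / 1/2 = 4/9

P(X=1) = 5/9, P(X=2) = 4/9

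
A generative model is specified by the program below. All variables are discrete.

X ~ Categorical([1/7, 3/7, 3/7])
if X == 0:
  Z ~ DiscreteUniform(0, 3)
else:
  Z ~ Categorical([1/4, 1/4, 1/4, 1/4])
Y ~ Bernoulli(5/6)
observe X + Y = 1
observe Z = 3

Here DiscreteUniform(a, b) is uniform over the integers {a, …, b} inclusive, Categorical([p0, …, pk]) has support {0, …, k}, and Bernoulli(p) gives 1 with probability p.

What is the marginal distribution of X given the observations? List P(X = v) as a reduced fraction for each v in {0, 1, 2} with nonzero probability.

P(X=0) = 5/8, P(X=1) = 3/8

Enumerate traces; 2 have nonzero weight after conditioning:
  (X=0, Z=3, Y=1) weight 5/168
  (X=1, Z=3, Y=0) weight 1/56
Group by X:
  weight(X=0) = 5/168
  weight(X=1) = 1/56
Total weight = 5/168 + 1/56 = 1/21
P(X=0 | obs) = 5/168 / 1/21 = 5/8
P(X=1 | obs) = 1/56 / 1/21 = 3/8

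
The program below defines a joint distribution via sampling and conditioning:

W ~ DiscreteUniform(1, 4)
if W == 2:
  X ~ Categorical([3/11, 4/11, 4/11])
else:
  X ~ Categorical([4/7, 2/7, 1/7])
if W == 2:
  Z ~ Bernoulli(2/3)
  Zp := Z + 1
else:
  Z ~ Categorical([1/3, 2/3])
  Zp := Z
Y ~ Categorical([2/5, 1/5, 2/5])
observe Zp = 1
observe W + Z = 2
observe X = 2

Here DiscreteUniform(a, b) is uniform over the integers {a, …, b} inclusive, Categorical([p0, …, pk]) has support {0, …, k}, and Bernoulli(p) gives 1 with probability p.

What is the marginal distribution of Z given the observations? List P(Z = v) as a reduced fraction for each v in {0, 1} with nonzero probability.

Enumerate traces; 6 have nonzero weight after conditioning:
  (W=1, X=2, Z=1, Y=0) weight 1/105
  (W=1, X=2, Z=1, Y=1) weight 1/210
  (W=1, X=2, Z=1, Y=2) weight 1/105
  (W=2, X=2, Z=0, Y=0) weight 2/165
  (W=2, X=2, Z=0, Y=1) weight 1/165
  (W=2, X=2, Z=0, Y=2) weight 2/165
Group by Z:
  weight(Z=0) = 1/33
  weight(Z=1) = 1/42
Total weight = 1/33 + 1/42 = 25/462
P(Z=0 | obs) = 1/33 / 25/462 = 14/25
P(Z=1 | obs) = 1/42 / 25/462 = 11/25

P(Z=0) = 14/25, P(Z=1) = 11/25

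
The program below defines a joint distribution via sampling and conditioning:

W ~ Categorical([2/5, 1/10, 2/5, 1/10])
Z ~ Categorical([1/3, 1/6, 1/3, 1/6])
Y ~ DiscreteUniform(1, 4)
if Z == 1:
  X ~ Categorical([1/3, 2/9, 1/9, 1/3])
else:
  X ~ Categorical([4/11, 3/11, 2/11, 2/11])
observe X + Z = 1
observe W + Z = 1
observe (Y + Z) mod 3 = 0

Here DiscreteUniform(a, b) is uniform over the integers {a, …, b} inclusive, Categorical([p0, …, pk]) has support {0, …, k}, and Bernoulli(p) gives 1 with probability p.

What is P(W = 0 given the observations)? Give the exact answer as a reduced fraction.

P(W = 0 | obs) = 22/31

Enumerate traces; 2 have nonzero weight after conditioning:
  (W=0, Z=1, Y=2, X=0) weight 1/180
  (W=1, Z=0, Y=3, X=1) weight 1/440
Group by W:
  weight(W=0) = 1/180
  weight(W=1) = 1/440
Total weight = 1/180 + 1/440 = 31/3960
P(W=0 | obs) = 1/180 / 31/3960 = 22/31
P(W=1 | obs) = 1/440 / 31/3960 = 9/31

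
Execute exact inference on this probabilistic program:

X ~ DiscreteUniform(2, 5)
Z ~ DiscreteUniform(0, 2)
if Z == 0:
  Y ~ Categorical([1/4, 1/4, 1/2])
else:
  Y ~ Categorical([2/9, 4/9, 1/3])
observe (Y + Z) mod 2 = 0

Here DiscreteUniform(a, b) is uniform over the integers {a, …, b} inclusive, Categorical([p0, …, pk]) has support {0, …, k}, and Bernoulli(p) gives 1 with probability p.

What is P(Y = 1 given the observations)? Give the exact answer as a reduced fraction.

Enumerate traces; 20 have nonzero weight after conditioning:
  (X=2, Z=0, Y=0) weight 1/48
  (X=2, Z=0, Y=2) weight 1/24
  (X=2, Z=1, Y=1) weight 1/27
  (X=2, Z=2, Y=0) weight 1/54
  (X=2, Z=2, Y=2) weight 1/36
  (X=3, Z=0, Y=0) weight 1/48
  (X=3, Z=0, Y=2) weight 1/24
  (X=3, Z=1, Y=1) weight 1/27
  … 12 more
Group by Y:
  weight(Y=0) = 17/108
  weight(Y=1) = 4/27
  weight(Y=2) = 5/18
Total weight = 17/108 + 4/27 + 5/18 = 7/12
P(Y=0 | obs) = 17/108 / 7/12 = 17/63
P(Y=1 | obs) = 4/27 / 7/12 = 16/63
P(Y=2 | obs) = 5/18 / 7/12 = 10/21

P(Y = 1 | obs) = 16/63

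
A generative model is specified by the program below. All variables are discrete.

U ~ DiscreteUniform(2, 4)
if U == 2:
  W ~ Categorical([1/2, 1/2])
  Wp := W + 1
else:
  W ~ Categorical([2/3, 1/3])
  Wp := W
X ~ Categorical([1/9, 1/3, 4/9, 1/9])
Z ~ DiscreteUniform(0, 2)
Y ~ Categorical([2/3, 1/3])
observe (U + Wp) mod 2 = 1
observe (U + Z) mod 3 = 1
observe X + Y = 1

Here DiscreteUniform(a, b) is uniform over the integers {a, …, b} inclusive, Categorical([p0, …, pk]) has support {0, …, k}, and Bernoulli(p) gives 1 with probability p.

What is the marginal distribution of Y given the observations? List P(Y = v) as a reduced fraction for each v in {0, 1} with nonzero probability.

Enumerate traces; 6 have nonzero weight after conditioning:
  (U=2, W=0, X=0, Z=2, Y=1) weight 1/486
  (U=2, W=0, X=1, Z=2, Y=0) weight 1/81
  (U=3, W=0, X=0, Z=1, Y=1) weight 2/729
  (U=3, W=0, X=1, Z=1, Y=0) weight 4/243
  (U=4, W=1, X=0, Z=0, Y=1) weight 1/729
  (U=4, W=1, X=1, Z=0, Y=0) weight 2/243
Group by Y:
  weight(Y=0) = 1/27
  weight(Y=1) = 1/162
Total weight = 1/27 + 1/162 = 7/162
P(Y=0 | obs) = 1/27 / 7/162 = 6/7
P(Y=1 | obs) = 1/162 / 7/162 = 1/7

P(Y=0) = 6/7, P(Y=1) = 1/7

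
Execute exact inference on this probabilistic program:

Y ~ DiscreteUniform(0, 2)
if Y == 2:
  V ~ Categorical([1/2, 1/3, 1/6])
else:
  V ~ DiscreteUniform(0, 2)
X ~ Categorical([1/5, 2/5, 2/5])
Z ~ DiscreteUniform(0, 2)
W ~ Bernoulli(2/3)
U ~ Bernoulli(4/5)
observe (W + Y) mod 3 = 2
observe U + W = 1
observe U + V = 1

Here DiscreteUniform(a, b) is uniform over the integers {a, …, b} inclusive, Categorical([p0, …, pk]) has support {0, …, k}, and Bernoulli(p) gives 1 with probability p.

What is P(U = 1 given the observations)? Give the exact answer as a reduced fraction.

Enumerate traces; 18 have nonzero weight after conditioning:
  (Y=1, V=1, X=0, Z=0, W=1, U=0) weight 2/2025
  (Y=1, V=1, X=0, Z=1, W=1, U=0) weight 2/2025
  (Y=1, V=1, X=0, Z=2, W=1, U=0) weight 2/2025
  (Y=1, V=1, X=1, Z=0, W=1, U=0) weight 4/2025
  (Y=1, V=1, X=1, Z=1, W=1, U=0) weight 4/2025
  (Y=1, V=1, X=1, Z=2, W=1, U=0) weight 4/2025
  (Y=1, V=1, X=2, Z=0, W=1, U=0) weight 4/2025
  (Y=1, V=1, X=2, Z=1, W=1, U=0) weight 4/2025
  (Y=2, V=0, X=0, Z=0, W=0, U=1) weight 2/675
  … 9 more
Group by U:
  weight(U=0) = 2/135
  weight(U=1) = 2/45
Total weight = 2/135 + 2/45 = 8/135
P(U=0 | obs) = 2/135 / 8/135 = 1/4
P(U=1 | obs) = 2/45 / 8/135 = 3/4

P(U = 1 | obs) = 3/4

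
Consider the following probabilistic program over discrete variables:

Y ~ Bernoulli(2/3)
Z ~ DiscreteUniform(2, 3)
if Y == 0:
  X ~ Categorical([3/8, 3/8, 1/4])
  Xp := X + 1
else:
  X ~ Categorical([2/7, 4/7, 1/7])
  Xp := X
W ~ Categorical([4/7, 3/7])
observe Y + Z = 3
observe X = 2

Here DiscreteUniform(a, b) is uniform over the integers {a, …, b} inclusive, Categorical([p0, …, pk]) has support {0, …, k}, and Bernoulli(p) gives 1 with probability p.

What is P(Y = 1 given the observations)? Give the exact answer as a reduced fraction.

Enumerate traces; 4 have nonzero weight after conditioning:
  (Y=0, Z=3, X=2, W=0) weight 1/42
  (Y=0, Z=3, X=2, W=1) weight 1/56
  (Y=1, Z=2, X=2, W=0) weight 4/147
  (Y=1, Z=2, X=2, W=1) weight 1/49
Group by Y:
  weight(Y=0) = 1/24
  weight(Y=1) = 1/21
Total weight = 1/24 + 1/21 = 5/56
P(Y=0 | obs) = 1/24 / 5/56 = 7/15
P(Y=1 | obs) = 1/21 / 5/56 = 8/15

P(Y = 1 | obs) = 8/15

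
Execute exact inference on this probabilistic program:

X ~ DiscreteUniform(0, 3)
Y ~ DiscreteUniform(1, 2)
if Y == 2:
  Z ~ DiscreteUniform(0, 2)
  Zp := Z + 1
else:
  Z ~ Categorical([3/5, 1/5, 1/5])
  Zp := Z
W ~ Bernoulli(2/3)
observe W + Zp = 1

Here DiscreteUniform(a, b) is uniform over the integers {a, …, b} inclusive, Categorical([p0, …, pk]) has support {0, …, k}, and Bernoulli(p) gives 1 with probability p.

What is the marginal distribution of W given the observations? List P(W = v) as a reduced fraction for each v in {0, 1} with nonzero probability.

P(W=0) = 4/13, P(W=1) = 9/13

Enumerate traces; 12 have nonzero weight after conditioning:
  (X=0, Y=1, Z=0, W=1) weight 1/20
  (X=0, Y=1, Z=1, W=0) weight 1/120
  (X=0, Y=2, Z=0, W=0) weight 1/72
  (X=1, Y=1, Z=0, W=1) weight 1/20
  (X=1, Y=1, Z=1, W=0) weight 1/120
  (X=1, Y=2, Z=0, W=0) weight 1/72
  (X=2, Y=1, Z=0, W=1) weight 1/20
  (X=2, Y=1, Z=1, W=0) weight 1/120
  … 4 more
Group by W:
  weight(W=0) = 4/45
  weight(W=1) = 1/5
Total weight = 4/45 + 1/5 = 13/45
P(W=0 | obs) = 4/45 / 13/45 = 4/13
P(W=1 | obs) = 1/5 / 13/45 = 9/13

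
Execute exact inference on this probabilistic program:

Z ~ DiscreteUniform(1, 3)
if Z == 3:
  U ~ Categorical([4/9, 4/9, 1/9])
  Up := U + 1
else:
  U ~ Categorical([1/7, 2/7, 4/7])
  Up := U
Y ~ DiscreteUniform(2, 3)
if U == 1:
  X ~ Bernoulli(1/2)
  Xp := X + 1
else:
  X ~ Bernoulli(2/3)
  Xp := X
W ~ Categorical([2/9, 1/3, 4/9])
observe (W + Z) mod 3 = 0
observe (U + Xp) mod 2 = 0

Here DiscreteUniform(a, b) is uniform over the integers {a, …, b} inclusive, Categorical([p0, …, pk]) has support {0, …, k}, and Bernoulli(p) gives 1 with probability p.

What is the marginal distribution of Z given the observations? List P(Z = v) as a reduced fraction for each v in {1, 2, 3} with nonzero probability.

Enumerate traces; 18 have nonzero weight after conditioning:
  (Z=1, U=0, Y=2, X=0, W=2) weight 2/567
  (Z=1, U=0, Y=3, X=0, W=2) weight 2/567
  (Z=1, U=1, Y=2, X=0, W=2) weight 2/189
  (Z=1, U=1, Y=3, X=0, W=2) weight 2/189
  (Z=1, U=2, Y=2, X=0, W=2) weight 8/567
  (Z=1, U=2, Y=3, X=0, W=2) weight 8/567
  (Z=2, U=0, Y=2, X=0, W=1) weight 1/378
  (Z=2, U=0, Y=3, X=0, W=1) weight 1/378
  (Z=3, U=0, Y=2, X=0, W=0) weight 4/729
  … 9 more
Group by Z:
  weight(Z=1) = 32/567
  weight(Z=2) = 8/189
  weight(Z=3) = 22/729
Total weight = 32/567 + 8/189 + 22/729 = 94/729
P(Z=1 | obs) = 32/567 / 94/729 = 144/329
P(Z=2 | obs) = 8/189 / 94/729 = 108/329
P(Z=3 | obs) = 22/729 / 94/729 = 11/47

P(Z=1) = 144/329, P(Z=2) = 108/329, P(Z=3) = 11/47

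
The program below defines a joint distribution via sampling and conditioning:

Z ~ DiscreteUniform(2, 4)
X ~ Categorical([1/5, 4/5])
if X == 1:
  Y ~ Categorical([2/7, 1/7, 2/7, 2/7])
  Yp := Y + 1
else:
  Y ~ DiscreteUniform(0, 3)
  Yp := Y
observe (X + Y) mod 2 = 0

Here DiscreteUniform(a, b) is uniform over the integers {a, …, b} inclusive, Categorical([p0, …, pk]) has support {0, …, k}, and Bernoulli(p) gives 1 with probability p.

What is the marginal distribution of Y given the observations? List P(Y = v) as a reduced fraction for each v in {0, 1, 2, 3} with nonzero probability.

Enumerate traces; 12 have nonzero weight after conditioning:
  (Z=2, X=0, Y=0) weight 1/60
  (Z=2, X=0, Y=2) weight 1/60
  (Z=2, X=1, Y=1) weight 4/105
  (Z=2, X=1, Y=3) weight 8/105
  (Z=3, X=0, Y=0) weight 1/60
  (Z=3, X=0, Y=2) weight 1/60
  (Z=3, X=1, Y=1) weight 4/105
  (Z=3, X=1, Y=3) weight 8/105
  … 4 more
Group by Y:
  weight(Y=0) = 1/20
  weight(Y=1) = 4/35
  weight(Y=2) = 1/20
  weight(Y=3) = 8/35
Total weight = 1/20 + 4/35 + 1/20 + 8/35 = 31/70
P(Y=0 | obs) = 1/20 / 31/70 = 7/62
P(Y=1 | obs) = 4/35 / 31/70 = 8/31
P(Y=2 | obs) = 1/20 / 31/70 = 7/62
P(Y=3 | obs) = 8/35 / 31/70 = 16/31

P(Y=0) = 7/62, P(Y=1) = 8/31, P(Y=2) = 7/62, P(Y=3) = 16/31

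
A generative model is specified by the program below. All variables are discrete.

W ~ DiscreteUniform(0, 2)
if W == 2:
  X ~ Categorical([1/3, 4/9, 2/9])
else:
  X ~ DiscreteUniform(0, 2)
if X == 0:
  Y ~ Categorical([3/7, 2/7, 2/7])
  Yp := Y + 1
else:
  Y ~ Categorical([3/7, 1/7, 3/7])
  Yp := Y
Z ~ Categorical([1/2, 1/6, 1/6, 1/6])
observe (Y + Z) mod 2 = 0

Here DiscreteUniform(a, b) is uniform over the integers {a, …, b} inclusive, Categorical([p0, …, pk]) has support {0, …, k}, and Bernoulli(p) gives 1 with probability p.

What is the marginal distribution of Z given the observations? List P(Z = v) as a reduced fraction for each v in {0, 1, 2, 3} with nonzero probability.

P(Z=0) = 51/76, P(Z=1) = 1/19, P(Z=2) = 17/76, P(Z=3) = 1/19

Enumerate traces; 54 have nonzero weight after conditioning:
  (W=0, X=0, Y=0, Z=0) weight 1/42
  (W=0, X=0, Y=0, Z=2) weight 1/126
  (W=0, X=0, Y=1, Z=1) weight 1/189
  (W=0, X=0, Y=1, Z=3) weight 1/189
  (W=0, X=0, Y=2, Z=0) weight 1/63
  (W=0, X=0, Y=2, Z=2) weight 1/189
  (W=0, X=1, Y=0, Z=0) weight 1/42
  (W=0, X=1, Y=0, Z=2) weight 1/126
  … 46 more
Group by Z:
  weight(Z=0) = 17/42
  weight(Z=1) = 2/63
  weight(Z=2) = 17/126
  weight(Z=3) = 2/63
Total weight = 17/42 + 2/63 + 17/126 + 2/63 = 38/63
P(Z=0 | obs) = 17/42 / 38/63 = 51/76
P(Z=1 | obs) = 2/63 / 38/63 = 1/19
P(Z=2 | obs) = 17/126 / 38/63 = 17/76
P(Z=3 | obs) = 2/63 / 38/63 = 1/19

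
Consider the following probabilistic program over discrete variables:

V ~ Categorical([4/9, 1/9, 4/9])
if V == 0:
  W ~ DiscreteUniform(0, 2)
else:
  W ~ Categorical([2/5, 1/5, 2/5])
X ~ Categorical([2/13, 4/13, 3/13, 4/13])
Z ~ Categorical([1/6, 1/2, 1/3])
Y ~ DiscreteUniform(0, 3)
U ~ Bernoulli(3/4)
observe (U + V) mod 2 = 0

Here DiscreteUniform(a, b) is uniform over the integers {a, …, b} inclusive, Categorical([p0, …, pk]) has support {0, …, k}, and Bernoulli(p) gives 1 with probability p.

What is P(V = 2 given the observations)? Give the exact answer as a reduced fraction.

Enumerate traces; 432 have nonzero weight after conditioning:
  (V=0, W=0, X=0, Z=0, Y=0, U=0) weight 1/4212
  (V=0, W=0, X=0, Z=0, Y=1, U=0) weight 1/4212
  (V=0, W=0, X=0, Z=0, Y=2, U=0) weight 1/4212
  (V=0, W=0, X=0, Z=0, Y=3, U=0) weight 1/4212
  (V=0, W=0, X=0, Z=1, Y=0, U=0) weight 1/1404
  (V=0, W=0, X=0, Z=1, Y=1, U=0) weight 1/1404
  (V=0, W=0, X=0, Z=1, Y=2, U=0) weight 1/1404
  (V=0, W=0, X=0, Z=1, Y=3, U=0) weight 1/1404
  (V=1, W=0, X=0, Z=0, Y=0, U=1) weight 1/4680
  (V=2, W=0, X=0, Z=0, Y=0, U=0) weight 1/3510
  … 422 more
Group by V:
  weight(V=0) = 1/9
  weight(V=1) = 1/12
  weight(V=2) = 1/9
Total weight = 1/9 + 1/12 + 1/9 = 11/36
P(V=0 | obs) = 1/9 / 11/36 = 4/11
P(V=1 | obs) = 1/12 / 11/36 = 3/11
P(V=2 | obs) = 1/9 / 11/36 = 4/11

P(V = 2 | obs) = 4/11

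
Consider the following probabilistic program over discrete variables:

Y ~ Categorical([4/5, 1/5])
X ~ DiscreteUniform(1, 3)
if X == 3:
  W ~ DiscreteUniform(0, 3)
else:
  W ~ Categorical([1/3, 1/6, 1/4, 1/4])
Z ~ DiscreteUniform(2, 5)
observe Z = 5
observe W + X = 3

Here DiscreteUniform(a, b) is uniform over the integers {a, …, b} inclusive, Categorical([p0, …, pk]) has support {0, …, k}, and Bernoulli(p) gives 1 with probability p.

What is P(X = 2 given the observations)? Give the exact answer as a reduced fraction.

Enumerate traces; 6 have nonzero weight after conditioning:
  (Y=0, X=1, W=2, Z=5) weight 1/60
  (Y=0, X=2, W=1, Z=5) weight 1/90
  (Y=0, X=3, W=0, Z=5) weight 1/60
  (Y=1, X=1, W=2, Z=5) weight 1/240
  (Y=1, X=2, W=1, Z=5) weight 1/360
  (Y=1, X=3, W=0, Z=5) weight 1/240
Group by X:
  weight(X=1) = 1/48
  weight(X=2) = 1/72
  weight(X=3) = 1/48
Total weight = 1/48 + 1/72 + 1/48 = 1/18
P(X=1 | obs) = 1/48 / 1/18 = 3/8
P(X=2 | obs) = 1/72 / 1/18 = 1/4
P(X=3 | obs) = 1/48 / 1/18 = 3/8

P(X = 2 | obs) = 1/4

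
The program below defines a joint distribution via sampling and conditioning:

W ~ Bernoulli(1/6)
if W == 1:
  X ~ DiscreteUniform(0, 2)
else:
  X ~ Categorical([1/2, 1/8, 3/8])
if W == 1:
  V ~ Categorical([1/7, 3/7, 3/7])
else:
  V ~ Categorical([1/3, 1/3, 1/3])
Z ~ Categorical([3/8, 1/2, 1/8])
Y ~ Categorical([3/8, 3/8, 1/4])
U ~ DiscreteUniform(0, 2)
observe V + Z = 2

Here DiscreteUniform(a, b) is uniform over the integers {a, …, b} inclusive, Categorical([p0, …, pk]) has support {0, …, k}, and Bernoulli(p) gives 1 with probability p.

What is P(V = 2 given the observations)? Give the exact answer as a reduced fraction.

Enumerate traces; 162 have nonzero weight after conditioning:
  (W=0, X=0, V=0, Z=2, Y=0, U=0) weight 5/2304
  (W=0, X=0, V=0, Z=2, Y=0, U=1) weight 5/2304
  (W=0, X=0, V=0, Z=2, Y=0, U=2) weight 5/2304
  (W=0, X=0, V=0, Z=2, Y=1, U=0) weight 5/2304
  (W=0, X=0, V=0, Z=2, Y=1, U=1) weight 5/2304
  (W=0, X=0, V=0, Z=2, Y=1, U=2) weight 5/2304
  (W=0, X=0, V=0, Z=2, Y=2, U=0) weight 5/3456
  (W=0, X=0, V=0, Z=2, Y=2, U=1) weight 5/3456
  (W=0, X=0, V=1, Z=1, Y=0, U=0) weight 5/576
  (W=0, X=0, V=2, Z=0, Y=0, U=0) weight 5/768
  … 152 more
Group by V:
  weight(V=0) = 19/504
  weight(V=1) = 11/63
  weight(V=2) = 11/84
Total weight = 19/504 + 11/63 + 11/84 = 173/504
P(V=0 | obs) = 19/504 / 173/504 = 19/173
P(V=1 | obs) = 11/63 / 173/504 = 88/173
P(V=2 | obs) = 11/84 / 173/504 = 66/173

P(V = 2 | obs) = 66/173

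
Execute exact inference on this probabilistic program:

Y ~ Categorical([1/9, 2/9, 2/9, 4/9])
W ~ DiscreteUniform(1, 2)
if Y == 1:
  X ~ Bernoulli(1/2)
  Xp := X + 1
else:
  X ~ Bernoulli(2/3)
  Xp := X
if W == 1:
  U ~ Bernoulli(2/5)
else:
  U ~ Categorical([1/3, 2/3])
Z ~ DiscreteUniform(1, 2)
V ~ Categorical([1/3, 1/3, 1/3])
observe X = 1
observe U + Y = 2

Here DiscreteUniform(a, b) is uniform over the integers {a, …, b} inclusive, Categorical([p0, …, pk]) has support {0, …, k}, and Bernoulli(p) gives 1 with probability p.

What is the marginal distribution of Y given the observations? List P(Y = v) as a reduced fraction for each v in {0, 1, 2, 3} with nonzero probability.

P(Y=1) = 6/13, P(Y=2) = 7/13

Enumerate traces; 24 have nonzero weight after conditioning:
  (Y=1, W=1, X=1, U=1, Z=1, V=0) weight 1/270
  (Y=1, W=1, X=1, U=1, Z=1, V=1) weight 1/270
  (Y=1, W=1, X=1, U=1, Z=1, V=2) weight 1/270
  (Y=1, W=1, X=1, U=1, Z=2, V=0) weight 1/270
  (Y=1, W=1, X=1, U=1, Z=2, V=1) weight 1/270
  (Y=1, W=1, X=1, U=1, Z=2, V=2) weight 1/270
  (Y=1, W=2, X=1, U=1, Z=1, V=0) weight 1/162
  (Y=1, W=2, X=1, U=1, Z=1, V=1) weight 1/162
  (Y=2, W=1, X=1, U=0, Z=1, V=0) weight 1/135
  … 15 more
Group by Y:
  weight(Y=1) = 8/135
  weight(Y=2) = 28/405
Total weight = 8/135 + 28/405 = 52/405
P(Y=1 | obs) = 8/135 / 52/405 = 6/13
P(Y=2 | obs) = 28/405 / 52/405 = 7/13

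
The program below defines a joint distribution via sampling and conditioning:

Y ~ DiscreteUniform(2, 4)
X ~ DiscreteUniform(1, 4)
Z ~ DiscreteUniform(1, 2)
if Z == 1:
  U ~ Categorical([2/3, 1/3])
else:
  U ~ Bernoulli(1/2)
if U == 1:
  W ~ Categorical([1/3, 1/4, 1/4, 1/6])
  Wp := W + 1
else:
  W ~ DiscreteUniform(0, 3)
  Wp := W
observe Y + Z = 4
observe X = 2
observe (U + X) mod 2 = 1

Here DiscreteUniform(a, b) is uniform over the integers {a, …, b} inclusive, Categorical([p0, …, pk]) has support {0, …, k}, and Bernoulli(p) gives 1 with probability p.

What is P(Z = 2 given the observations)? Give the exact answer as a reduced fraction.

Enumerate traces; 8 have nonzero weight after conditioning:
  (Y=2, X=2, Z=2, U=1, W=0) weight 1/144
  (Y=2, X=2, Z=2, U=1, W=1) weight 1/192
  (Y=2, X=2, Z=2, U=1, W=2) weight 1/192
  (Y=2, X=2, Z=2, U=1, W=3) weight 1/288
  (Y=3, X=2, Z=1, U=1, W=0) weight 1/216
  (Y=3, X=2, Z=1, U=1, W=1) weight 1/288
  (Y=3, X=2, Z=1, U=1, W=2) weight 1/288
  (Y=3, X=2, Z=1, U=1, W=3) weight 1/432
Group by Z:
  weight(Z=1) = 1/72
  weight(Z=2) = 1/48
Total weight = 1/72 + 1/48 = 5/144
P(Z=1 | obs) = 1/72 / 5/144 = 2/5
P(Z=2 | obs) = 1/48 / 5/144 = 3/5

P(Z = 2 | obs) = 3/5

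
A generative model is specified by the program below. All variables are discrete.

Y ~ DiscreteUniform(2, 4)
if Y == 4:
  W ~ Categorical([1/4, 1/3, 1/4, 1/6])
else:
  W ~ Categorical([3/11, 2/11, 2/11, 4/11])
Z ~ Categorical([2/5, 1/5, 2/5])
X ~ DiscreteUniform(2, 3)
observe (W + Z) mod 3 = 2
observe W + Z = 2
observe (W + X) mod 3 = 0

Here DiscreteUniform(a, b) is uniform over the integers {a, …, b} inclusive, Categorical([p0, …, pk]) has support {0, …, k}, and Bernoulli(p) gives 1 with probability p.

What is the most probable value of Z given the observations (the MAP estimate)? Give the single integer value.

argmax_v P(Z = v | obs) = 2

Enumerate traces; 6 have nonzero weight after conditioning:
  (Y=2, W=0, Z=2, X=3) weight 1/55
  (Y=2, W=1, Z=1, X=2) weight 1/165
  (Y=3, W=0, Z=2, X=3) weight 1/55
  (Y=3, W=1, Z=1, X=2) weight 1/165
  (Y=4, W=0, Z=2, X=3) weight 1/60
  (Y=4, W=1, Z=1, X=2) weight 1/90
Group by Z:
  weight(Z=1) = 23/990
  weight(Z=2) = 7/132
Total weight = 23/990 + 7/132 = 151/1980
P(Z=1 | obs) = 23/990 / 151/1980 = 46/151
P(Z=2 | obs) = 7/132 / 151/1980 = 105/151
argmax = 2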